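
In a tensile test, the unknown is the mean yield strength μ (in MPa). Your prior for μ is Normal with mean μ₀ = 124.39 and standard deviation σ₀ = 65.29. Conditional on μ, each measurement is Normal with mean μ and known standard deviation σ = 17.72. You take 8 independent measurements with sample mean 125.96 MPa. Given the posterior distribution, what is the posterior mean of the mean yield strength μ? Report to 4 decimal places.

125.9457

For Normal data with known variance σ², a Normal(μ₀, σ₀²) prior on μ is conjugate. Posterior precision = 1/σ₀² + n/σ²; posterior mean is the precision-weighted average of μ₀ and x̄.
n·x̄ = 8·125.96 = 1007.68.
σ₀² = 65.29² = 4262.7841, σ² = 17.72² = 313.9984; σ² + n·σ₀² = 313.9984 + 8·4262.7841 = 34416.2712.
Posterior mean = (μ₀/σ₀² + n·x̄/σ²)/(1/σ₀² + n/σ²) = (σ²·μ₀ + σ₀²·n·x̄)/(σ² + n·σ₀²) = (313.9984·124.39 + 4262.7841·1007.68)/34416.2712 = 4334580.542864/34416.2712 = 125.9457.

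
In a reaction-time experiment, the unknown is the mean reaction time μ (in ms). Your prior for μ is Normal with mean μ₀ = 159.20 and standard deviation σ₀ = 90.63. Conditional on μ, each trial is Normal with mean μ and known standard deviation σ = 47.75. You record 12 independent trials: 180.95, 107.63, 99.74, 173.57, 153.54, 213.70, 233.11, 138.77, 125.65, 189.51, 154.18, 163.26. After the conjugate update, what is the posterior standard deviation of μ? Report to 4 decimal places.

For Normal data with known variance σ², a Normal(μ₀, σ₀²) prior on μ is conjugate. Posterior precision = 1/σ₀² + n/σ²; posterior mean is the precision-weighted average of μ₀ and x̄.
σ₀² = 90.63² = 8213.7969, σ² = 47.75² = 2280.0625; σ² + n·σ₀² = 2280.0625 + 12·8213.7969 = 100845.6253.
Posterior precision = 1/σ₀² + n/σ² = 1/8213.7969 + 12/2280.0625 = (σ² + n·σ₀²)/(σ₀²σ²) = 100845.6253/(8213.7969·2280.0625); posterior variance σₙ² = σ₀²σ²/(σ² + n·σ₀²) = 8213.7969·2280.0625/100845.6253 = 185.709298.
Posterior SD = √σₙ² = √(8213.7969·2280.0625/100845.6253) = 13.6275.

13.6275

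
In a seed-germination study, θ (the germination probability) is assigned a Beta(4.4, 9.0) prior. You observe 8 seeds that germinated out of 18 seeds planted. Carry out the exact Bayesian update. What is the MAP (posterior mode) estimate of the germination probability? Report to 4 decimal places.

0.3878

The Beta prior is conjugate to a Binomial/Bernoulli likelihood; the update adds successes to α and failures to β.
Posterior: Beta(α+k, β+n−k) = Beta(4.4+8, 9.0+10) = Beta(12.4, 19.0).
Mode of Beta(a,b) for a,b>1 is (a−1)/(a+b−2) = 11.4/29.4 = 0.3878.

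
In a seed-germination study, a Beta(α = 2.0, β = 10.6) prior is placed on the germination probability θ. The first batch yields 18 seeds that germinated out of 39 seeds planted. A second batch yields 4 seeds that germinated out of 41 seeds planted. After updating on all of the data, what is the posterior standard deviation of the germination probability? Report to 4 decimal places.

0.0453

The Beta prior is conjugate to a Binomial/Bernoulli likelihood; the update adds successes to α and failures to β.
After batch 1: Beta(2.0+18, 10.6+21) = Beta(20.0, 31.6).
After batch 2: Beta(20.0+4, 31.6+37) = Beta(24.0, 68.6).
Var = αβ/((α+β)²(α+β+1)) = 24.0·68.6/(92.6²·93.6) = 0.00205134; SD = √0.00205134 = 0.0453.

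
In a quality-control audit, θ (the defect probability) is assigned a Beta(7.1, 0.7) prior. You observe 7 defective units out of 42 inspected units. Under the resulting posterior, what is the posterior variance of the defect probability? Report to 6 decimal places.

The Beta prior is conjugate to a Binomial/Bernoulli likelihood; the update adds successes to α and failures to β.
Posterior: Beta(α+k, β+n−k) = Beta(7.1+7, 0.7+35) = Beta(14.1, 35.7).
Var = αβ/((α+β)²(α+β+1)) = 14.1·35.7/(49.8²·50.8) = 0.003995.

0.003995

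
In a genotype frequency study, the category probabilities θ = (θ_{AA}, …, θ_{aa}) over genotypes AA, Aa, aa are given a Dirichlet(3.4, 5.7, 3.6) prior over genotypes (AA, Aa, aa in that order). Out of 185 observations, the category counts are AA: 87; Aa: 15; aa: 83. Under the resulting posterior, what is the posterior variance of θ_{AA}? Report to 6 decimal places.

The Dirichlet prior is conjugate to the Multinomial likelihood: each posterior αⱼ = prior αⱼ + observed count nⱼ.
Posterior concentration: (90.4, 20.7, 86.6), total = 197.7.
Var[θ_j] = α_j(Σα−α_j)/((Σα)²(Σα+1)) = 90.4·107.3/(197.7²·198.7) = 0.001249.

0.001249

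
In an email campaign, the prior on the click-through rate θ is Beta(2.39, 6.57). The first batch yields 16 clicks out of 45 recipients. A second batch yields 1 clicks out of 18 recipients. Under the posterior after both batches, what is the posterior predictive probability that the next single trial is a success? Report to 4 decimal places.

0.2695

The Beta prior is conjugate to a Binomial/Bernoulli likelihood; the update adds successes to α and failures to β.
After batch 1: Beta(2.39+16, 6.57+29) = Beta(18.39, 35.57).
After batch 2: Beta(18.39+1, 35.57+17) = Beta(19.39, 52.57).
For a single future Bernoulli trial, P(success | data) = α/(α+β) = 0.2695.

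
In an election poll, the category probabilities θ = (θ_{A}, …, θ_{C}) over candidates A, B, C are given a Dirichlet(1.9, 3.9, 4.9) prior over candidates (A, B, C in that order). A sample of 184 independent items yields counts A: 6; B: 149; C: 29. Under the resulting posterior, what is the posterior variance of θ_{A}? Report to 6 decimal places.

The Dirichlet prior is conjugate to the Multinomial likelihood: each posterior αⱼ = prior αⱼ + observed count nⱼ.
Posterior concentration: (7.9, 152.9, 33.9), total = 194.7.
Var[θ_j] = α_j(Σα−α_j)/((Σα)²(Σα+1)) = 7.9·186.8/(194.7²·195.7) = 0.000199.

0.000199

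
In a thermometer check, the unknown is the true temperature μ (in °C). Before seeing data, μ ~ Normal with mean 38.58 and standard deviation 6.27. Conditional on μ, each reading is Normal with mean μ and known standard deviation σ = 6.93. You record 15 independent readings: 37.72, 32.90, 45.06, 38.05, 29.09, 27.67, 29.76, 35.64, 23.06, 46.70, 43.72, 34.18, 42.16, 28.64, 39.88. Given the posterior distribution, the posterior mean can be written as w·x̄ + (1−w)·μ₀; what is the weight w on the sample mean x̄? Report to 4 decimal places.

0.9247

For Normal data with known variance σ², a Normal(μ₀, σ₀²) prior on μ is conjugate. Posterior precision = 1/σ₀² + n/σ²; posterior mean is the precision-weighted average of μ₀ and x̄.
σ₀² = 6.27² = 39.3129, σ² = 6.93² = 48.0249. Prior precision 1/σ₀² = 1/39.3129; data precision n/σ² = 15/48.0249.
w = (n/σ²)/(1/σ₀² + n/σ²) = n·σ₀²/(σ² + n·σ₀²) = 15·39.3129/(48.0249 + 15·39.3129) = 589.6935/637.7184 = 0.9247.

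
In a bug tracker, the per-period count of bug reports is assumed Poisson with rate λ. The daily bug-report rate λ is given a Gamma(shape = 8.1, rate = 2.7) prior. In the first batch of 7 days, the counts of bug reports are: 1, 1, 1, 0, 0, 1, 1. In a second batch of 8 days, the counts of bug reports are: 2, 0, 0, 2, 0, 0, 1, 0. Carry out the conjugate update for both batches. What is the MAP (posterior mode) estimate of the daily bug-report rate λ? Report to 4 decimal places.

0.9661

With a Gamma(shape α, rate β) prior, the Poisson likelihood is conjugate: the posterior is Gamma(α + ΣXᵢ, β + n).
Batch 1: sum of counts S = 5 over n = 7 days.
After batch 1: Gamma(α+S, β+n) = Gamma(8.1+5, 2.7+7) = Gamma(13.1, 9.7).
Batch 2: sum of counts S = 5 over n = 8 days.
After batch 2: Gamma(α+S, β+n) = Gamma(13.1+5, 9.7+8) = Gamma(18.1, 17.7).
Mode of Gamma(α,β) for α≥1 is (α−1)/β = 17.1/17.7 = 0.9661.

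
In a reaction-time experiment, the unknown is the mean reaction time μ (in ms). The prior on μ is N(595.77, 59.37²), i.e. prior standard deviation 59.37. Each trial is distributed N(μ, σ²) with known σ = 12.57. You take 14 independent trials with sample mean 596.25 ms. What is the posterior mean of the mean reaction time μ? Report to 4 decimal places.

For Normal data with known variance σ², a Normal(μ₀, σ₀²) prior on μ is conjugate. Posterior precision = 1/σ₀² + n/σ²; posterior mean is the precision-weighted average of μ₀ and x̄.
n·x̄ = 14·596.25 = 8347.5.
σ₀² = 59.37² = 3524.7969, σ² = 12.57² = 158.0049; σ² + n·σ₀² = 158.0049 + 14·3524.7969 = 49505.1615.
Posterior mean = (μ₀/σ₀² + n·x̄/σ²)/(1/σ₀² + n/σ²) = (σ²·μ₀ + σ₀²·n·x̄)/(σ² + n·σ₀²) = (158.0049·595.77 + 3524.7969·8347.5)/49505.1615 = 29517376.702023/49505.1615 = 596.2485.

596.2485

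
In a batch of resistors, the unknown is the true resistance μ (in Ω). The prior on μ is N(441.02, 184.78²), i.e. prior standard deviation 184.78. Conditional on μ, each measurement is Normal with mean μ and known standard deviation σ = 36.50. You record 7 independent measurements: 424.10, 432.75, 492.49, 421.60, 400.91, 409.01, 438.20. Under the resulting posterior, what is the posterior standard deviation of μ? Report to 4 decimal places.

For Normal data with known variance σ², a Normal(μ₀, σ₀²) prior on μ is conjugate. Posterior precision = 1/σ₀² + n/σ²; posterior mean is the precision-weighted average of μ₀ and x̄.
σ₀² = 184.78² = 34143.6484, σ² = 36.50² = 1332.25; σ² + n·σ₀² = 1332.25 + 7·34143.6484 = 240337.7888.
Posterior precision = 1/σ₀² + n/σ² = 1/34143.6484 + 7/1332.25 = (σ² + n·σ₀²)/(σ₀²σ²) = 240337.7888/(34143.6484·1332.25); posterior variance σₙ² = σ₀²σ²/(σ² + n·σ₀²) = 34143.6484·1332.25/240337.7888 = 189.266431.
Posterior SD = √σₙ² = √(34143.6484·1332.25/240337.7888) = 13.7574.

13.7574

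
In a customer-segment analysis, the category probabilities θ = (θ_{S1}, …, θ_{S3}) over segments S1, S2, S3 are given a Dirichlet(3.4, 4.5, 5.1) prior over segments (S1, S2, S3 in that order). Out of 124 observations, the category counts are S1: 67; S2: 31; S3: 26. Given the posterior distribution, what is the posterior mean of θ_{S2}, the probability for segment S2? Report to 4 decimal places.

0.2591

The Dirichlet prior is conjugate to the Multinomial likelihood: each posterior αⱼ = prior αⱼ + observed count nⱼ.
Posterior concentration: (70.4, 35.5, 31.1), total = 137.0.
E[θ_{S2}|data] = α_{S2}/Σα = 35.5/137.0 = 0.2591.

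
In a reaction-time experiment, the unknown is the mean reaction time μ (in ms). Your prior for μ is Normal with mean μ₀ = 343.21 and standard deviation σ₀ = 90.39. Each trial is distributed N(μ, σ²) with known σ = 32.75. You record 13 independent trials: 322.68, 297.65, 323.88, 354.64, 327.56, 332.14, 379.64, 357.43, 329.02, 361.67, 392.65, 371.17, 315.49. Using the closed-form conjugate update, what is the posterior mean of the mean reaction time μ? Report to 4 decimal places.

343.5062

For Normal data with known variance σ², a Normal(μ₀, σ₀²) prior on μ is conjugate. Posterior precision = 1/σ₀² + n/σ²; posterior mean is the precision-weighted average of μ₀ and x̄.
Σxᵢ = 322.68 + 297.65 + 323.88 + 354.64 + 327.56 + 332.14 + 379.64 + 357.43 + 329.02 + 361.67 + 392.65 + 371.17 + 315.49 = 4465.62, so n·x̄ = 4465.62.
σ₀² = 90.39² = 8170.3521, σ² = 32.75² = 1072.5625; σ² + n·σ₀² = 1072.5625 + 13·8170.3521 = 107287.1398.
Posterior mean = (μ₀/σ₀² + n·x̄/σ²)/(1/σ₀² + n/σ²) = (σ²·μ₀ + σ₀²·n·x̄)/(σ² + n·σ₀²) = (1072.5625·343.21 + 8170.3521·4465.62)/107287.1398 = 36853801.920427/107287.1398 = 343.5062.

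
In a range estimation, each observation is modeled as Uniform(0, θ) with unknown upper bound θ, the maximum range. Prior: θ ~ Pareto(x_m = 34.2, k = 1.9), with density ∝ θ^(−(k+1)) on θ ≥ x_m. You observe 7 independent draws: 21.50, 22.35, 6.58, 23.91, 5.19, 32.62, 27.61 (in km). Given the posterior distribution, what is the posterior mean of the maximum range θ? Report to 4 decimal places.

A Pareto(scale x_m, shape k) prior on the upper bound θ of Uniform(0, θ) is conjugate: posterior is Pareto(max(x_m, max xᵢ), k + n).
Sample maximum = 32.62; prior scale x_m = 34.2 → posterior scale = max = 34.20.
Posterior shape = 1.9 + 7 = 8.9.
E[θ|data] = k·x_m/(k−1) = 8.9·34.20/7.9 = 38.5291.

38.5291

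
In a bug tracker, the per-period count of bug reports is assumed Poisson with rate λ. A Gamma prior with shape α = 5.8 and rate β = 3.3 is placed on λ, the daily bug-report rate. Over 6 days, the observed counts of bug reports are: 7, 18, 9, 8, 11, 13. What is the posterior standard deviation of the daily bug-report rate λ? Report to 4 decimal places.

0.9111

With a Gamma(shape α, rate β) prior, the Poisson likelihood is conjugate: the posterior is Gamma(α + ΣXᵢ, β + n).
Sum of counts S = 66 over n = 6 days.
Posterior: Gamma(α+S, β+n) = Gamma(5.8+66, 3.3+6) = Gamma(71.8, 9.3).
SD = √α/β = √71.8/9.3 = 0.9111.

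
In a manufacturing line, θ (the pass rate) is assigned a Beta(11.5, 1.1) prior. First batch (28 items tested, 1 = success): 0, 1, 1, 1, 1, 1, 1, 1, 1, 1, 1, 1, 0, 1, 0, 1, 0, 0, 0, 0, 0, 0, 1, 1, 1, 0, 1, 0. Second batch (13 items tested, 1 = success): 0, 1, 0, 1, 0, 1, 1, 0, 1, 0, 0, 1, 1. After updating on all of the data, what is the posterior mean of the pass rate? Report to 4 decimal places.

0.6623

The Beta prior is conjugate to a Binomial/Bernoulli likelihood; the update adds successes to α and failures to β.
After batch 1: Beta(11.5+17, 1.1+11) = Beta(28.5, 12.1).
After batch 2: Beta(28.5+7, 12.1+6) = Beta(35.5, 18.1).
Posterior mean = α/(α+β) = 35.5/53.6 = 0.6623.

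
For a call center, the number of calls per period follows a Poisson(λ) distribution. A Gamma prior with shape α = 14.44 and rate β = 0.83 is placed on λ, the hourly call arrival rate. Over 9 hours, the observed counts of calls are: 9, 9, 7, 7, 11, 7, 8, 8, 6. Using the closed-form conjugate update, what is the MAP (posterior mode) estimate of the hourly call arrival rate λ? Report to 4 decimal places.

With a Gamma(shape α, rate β) prior, the Poisson likelihood is conjugate: the posterior is Gamma(α + ΣXᵢ, β + n).
Sum of counts S = 72 over n = 9 hours.
Posterior: Gamma(α+S, β+n) = Gamma(14.44+72, 0.83+9) = Gamma(86.44, 9.83).
Mode of Gamma(α,β) for α≥1 is (α−1)/β = 85.44/9.83 = 8.6918.

8.6918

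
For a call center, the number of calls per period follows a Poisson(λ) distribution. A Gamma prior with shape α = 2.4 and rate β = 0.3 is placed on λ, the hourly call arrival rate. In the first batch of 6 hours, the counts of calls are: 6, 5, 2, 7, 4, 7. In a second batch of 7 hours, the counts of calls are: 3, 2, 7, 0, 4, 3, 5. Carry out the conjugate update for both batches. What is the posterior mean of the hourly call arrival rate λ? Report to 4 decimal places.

With a Gamma(shape α, rate β) prior, the Poisson likelihood is conjugate: the posterior is Gamma(α + ΣXᵢ, β + n).
Batch 1: sum of counts S = 31 over n = 6 hours.
After batch 1: Gamma(α+S, β+n) = Gamma(2.4+31, 0.3+6) = Gamma(33.4, 6.3).
Batch 2: sum of counts S = 24 over n = 7 hours.
After batch 2: Gamma(α+S, β+n) = Gamma(33.4+24, 6.3+7) = Gamma(57.4, 13.3).
Posterior mean = α/β = 57.4/13.3 = 4.3158.

4.3158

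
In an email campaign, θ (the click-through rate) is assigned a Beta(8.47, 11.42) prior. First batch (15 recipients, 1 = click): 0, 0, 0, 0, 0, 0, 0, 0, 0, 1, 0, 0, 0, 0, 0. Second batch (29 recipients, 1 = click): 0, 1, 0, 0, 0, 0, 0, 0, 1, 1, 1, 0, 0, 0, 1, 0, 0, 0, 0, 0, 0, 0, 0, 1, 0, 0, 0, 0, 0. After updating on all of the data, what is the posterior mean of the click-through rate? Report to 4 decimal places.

0.2421

The Beta prior is conjugate to a Binomial/Bernoulli likelihood; the update adds successes to α and failures to β.
After batch 1: Beta(8.47+1, 11.42+14) = Beta(9.47, 25.42).
After batch 2: Beta(9.47+6, 25.42+23) = Beta(15.47, 48.42).
Posterior mean = α/(α+β) = 15.47/63.89 = 0.2421.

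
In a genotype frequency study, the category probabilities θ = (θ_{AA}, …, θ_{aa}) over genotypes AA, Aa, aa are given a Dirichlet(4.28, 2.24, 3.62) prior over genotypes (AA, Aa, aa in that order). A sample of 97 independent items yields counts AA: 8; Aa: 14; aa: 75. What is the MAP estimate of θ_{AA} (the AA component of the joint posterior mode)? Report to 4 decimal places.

The Dirichlet prior is conjugate to the Multinomial likelihood: each posterior αⱼ = prior αⱼ + observed count nⱼ.
Posterior concentration: (12.28, 16.24, 78.62), total = 107.14.
Joint mode component: (α_{AA}−1)/(Σα−K) = 11.28/104.14 = 0.1083.

0.1083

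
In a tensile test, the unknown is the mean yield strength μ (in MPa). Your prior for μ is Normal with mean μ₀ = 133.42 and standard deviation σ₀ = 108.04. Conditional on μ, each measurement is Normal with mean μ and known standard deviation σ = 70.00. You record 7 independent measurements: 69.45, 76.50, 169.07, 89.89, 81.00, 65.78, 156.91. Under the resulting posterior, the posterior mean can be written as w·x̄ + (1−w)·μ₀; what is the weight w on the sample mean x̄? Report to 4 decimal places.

0.9434

For Normal data with known variance σ², a Normal(μ₀, σ₀²) prior on μ is conjugate. Posterior precision = 1/σ₀² + n/σ²; posterior mean is the precision-weighted average of μ₀ and x̄.
σ₀² = 108.04² = 11672.6416, σ² = 70.00² = 4900. Prior precision 1/σ₀² = 1/11672.6416; data precision n/σ² = 7/4900.
w = (n/σ²)/(1/σ₀² + n/σ²) = n·σ₀²/(σ² + n·σ₀²) = 7·11672.6416/(4900 + 7·11672.6416) = 81708.4912/86608.4912 = 0.9434.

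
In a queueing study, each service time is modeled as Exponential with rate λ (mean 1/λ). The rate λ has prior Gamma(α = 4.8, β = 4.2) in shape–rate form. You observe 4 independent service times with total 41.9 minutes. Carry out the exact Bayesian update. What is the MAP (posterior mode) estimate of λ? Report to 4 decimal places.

With a Gamma(shape α, rate β) prior on the exponential rate λ, the posterior after n observations with total T = Σxᵢ is Gamma(α+n, β+T).
Posterior: Gamma(4.8+4, 4.2+41.9) = Gamma(8.8, 46.1).
Mode = (α−1)/β = 0.1692.

0.1692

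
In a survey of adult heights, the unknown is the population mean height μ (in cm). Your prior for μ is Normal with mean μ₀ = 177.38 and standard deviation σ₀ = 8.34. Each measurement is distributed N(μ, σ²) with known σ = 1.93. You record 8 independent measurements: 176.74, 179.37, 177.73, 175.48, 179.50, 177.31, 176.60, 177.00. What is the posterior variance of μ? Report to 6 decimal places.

0.462516

For Normal data with known variance σ², a Normal(μ₀, σ₀²) prior on μ is conjugate. Posterior precision = 1/σ₀² + n/σ²; posterior mean is the precision-weighted average of μ₀ and x̄.
σ₀² = 8.34² = 69.5556, σ² = 1.93² = 3.7249; σ² + n·σ₀² = 3.7249 + 8·69.5556 = 560.1697.
Posterior precision = 1/σ₀² + n/σ² = 1/69.5556 + 8/3.7249 = (σ² + n·σ₀²)/(σ₀²σ²) = 560.1697/(69.5556·3.7249); posterior variance σₙ² = σ₀²σ²/(σ² + n·σ₀²) = 69.5556·3.7249/560.1697 = 0.462516.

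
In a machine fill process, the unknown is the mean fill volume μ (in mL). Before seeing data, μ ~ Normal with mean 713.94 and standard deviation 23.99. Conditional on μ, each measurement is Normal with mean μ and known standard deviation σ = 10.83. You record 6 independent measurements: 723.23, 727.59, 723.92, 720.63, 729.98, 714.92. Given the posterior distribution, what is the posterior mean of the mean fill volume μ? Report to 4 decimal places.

For Normal data with known variance σ², a Normal(μ₀, σ₀²) prior on μ is conjugate. Posterior precision = 1/σ₀² + n/σ²; posterior mean is the precision-weighted average of μ₀ and x̄.
Σxᵢ = 723.23 + 727.59 + 723.92 + 720.63 + 729.98 + 714.92 = 4340.27, so n·x̄ = 4340.27.
σ₀² = 23.99² = 575.5201, σ² = 10.83² = 117.2889; σ² + n·σ₀² = 117.2889 + 6·575.5201 = 3570.4095.
Posterior mean = (μ₀/σ₀² + n·x̄/σ²)/(1/σ₀² + n/σ²) = (σ²·μ₀ + σ₀²·n·x̄)/(σ² + n·σ₀²) = (117.2889·713.94 + 575.5201·4340.27)/3570.4095 = 2581649.861693/3570.4095 = 723.0683.

723.0683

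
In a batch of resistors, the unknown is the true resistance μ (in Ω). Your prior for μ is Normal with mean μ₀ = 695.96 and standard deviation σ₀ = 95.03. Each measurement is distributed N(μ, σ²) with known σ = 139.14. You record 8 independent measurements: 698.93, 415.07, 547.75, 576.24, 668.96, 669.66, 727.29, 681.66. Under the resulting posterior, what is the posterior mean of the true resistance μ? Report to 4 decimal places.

For Normal data with known variance σ², a Normal(μ₀, σ₀²) prior on μ is conjugate. Posterior precision = 1/σ₀² + n/σ²; posterior mean is the precision-weighted average of μ₀ and x̄.
Σxᵢ = 698.93 + 415.07 + 547.75 + 576.24 + 668.96 + 669.66 + 727.29 + 681.66 = 4985.56, so n·x̄ = 4985.56.
σ₀² = 95.03² = 9030.7009, σ² = 139.14² = 19359.9396; σ² + n·σ₀² = 19359.9396 + 8·9030.7009 = 91605.5468.
Posterior mean = (μ₀/σ₀² + n·x̄/σ²)/(1/σ₀² + n/σ²) = (σ²·μ₀ + σ₀²·n·x̄)/(σ² + n·σ₀²) = (19359.9396·695.96 + 9030.7009·4985.56)/91605.5468 = 58496844.74302/91605.5468 = 638.5732.

638.5732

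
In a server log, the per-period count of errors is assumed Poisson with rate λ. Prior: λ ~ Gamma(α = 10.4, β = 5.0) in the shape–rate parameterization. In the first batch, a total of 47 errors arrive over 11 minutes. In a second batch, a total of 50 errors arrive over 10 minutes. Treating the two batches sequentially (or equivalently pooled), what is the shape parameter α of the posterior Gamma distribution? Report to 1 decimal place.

107.4

With a Gamma(shape α, rate β) prior, the Poisson likelihood is conjugate: the posterior is Gamma(α + ΣXᵢ, β + n).
After batch 1: Gamma(α+S, β+n) = Gamma(10.4+47, 5.0+11) = Gamma(57.4, 16.0).
After batch 2: Gamma(α+S, β+n) = Gamma(57.4+50, 16.0+10) = Gamma(107.4, 26.0).
Posterior α = 107.4.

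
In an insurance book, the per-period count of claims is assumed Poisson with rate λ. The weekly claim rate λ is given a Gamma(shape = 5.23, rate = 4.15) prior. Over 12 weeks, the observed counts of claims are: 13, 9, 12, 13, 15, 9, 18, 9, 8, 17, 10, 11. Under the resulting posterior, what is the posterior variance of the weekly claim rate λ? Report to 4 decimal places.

0.5722

With a Gamma(shape α, rate β) prior, the Poisson likelihood is conjugate: the posterior is Gamma(α + ΣXᵢ, β + n).
Sum of counts S = 144 over n = 12 weeks.
Posterior: Gamma(α+S, β+n) = Gamma(5.23+144, 4.15+12) = Gamma(149.23, 16.15).
Var = α/β² = 149.23/16.15² = 0.5722.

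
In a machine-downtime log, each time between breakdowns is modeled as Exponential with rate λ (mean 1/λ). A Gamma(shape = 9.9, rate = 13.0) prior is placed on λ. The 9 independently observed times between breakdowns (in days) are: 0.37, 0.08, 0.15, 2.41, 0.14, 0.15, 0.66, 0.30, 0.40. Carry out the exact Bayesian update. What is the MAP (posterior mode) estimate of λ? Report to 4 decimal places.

With a Gamma(shape α, rate β) prior on the exponential rate λ, the posterior after n observations with total T = Σxᵢ is Gamma(α+n, β+T).
Sum of observations T = 4.66 days; n = 9.
Posterior: Gamma(9.9+9, 13.0+4.66) = Gamma(18.9, 17.66).
Mode = (α−1)/β = 1.0136.

1.0136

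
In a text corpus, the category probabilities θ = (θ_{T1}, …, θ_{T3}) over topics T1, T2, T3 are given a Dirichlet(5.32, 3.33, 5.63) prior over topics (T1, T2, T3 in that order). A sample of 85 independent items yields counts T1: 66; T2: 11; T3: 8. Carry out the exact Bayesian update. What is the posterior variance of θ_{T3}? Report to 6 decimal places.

The Dirichlet prior is conjugate to the Multinomial likelihood: each posterior αⱼ = prior αⱼ + observed count nⱼ.
Posterior concentration: (71.32, 14.33, 13.63), total = 99.28.
Var[θ_j] = α_j(Σα−α_j)/((Σα)²(Σα+1)) = 13.63·85.65/(99.28²·100.28) = 0.001181.

0.001181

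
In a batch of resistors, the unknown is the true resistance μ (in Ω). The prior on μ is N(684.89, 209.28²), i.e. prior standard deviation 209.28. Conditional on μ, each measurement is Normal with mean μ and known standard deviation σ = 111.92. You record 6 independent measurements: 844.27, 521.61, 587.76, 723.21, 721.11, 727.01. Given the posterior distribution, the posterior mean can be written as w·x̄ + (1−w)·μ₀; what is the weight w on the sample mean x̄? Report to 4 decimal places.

For Normal data with known variance σ², a Normal(μ₀, σ₀²) prior on μ is conjugate. Posterior precision = 1/σ₀² + n/σ²; posterior mean is the precision-weighted average of μ₀ and x̄.
σ₀² = 209.28² = 43798.1184, σ² = 111.92² = 12526.0864. Prior precision 1/σ₀² = 1/43798.1184; data precision n/σ² = 6/12526.0864.
w = (n/σ²)/(1/σ₀² + n/σ²) = n·σ₀²/(σ² + n·σ₀²) = 6·43798.1184/(12526.0864 + 6·43798.1184) = 262788.7104/275314.7968 = 0.9545.

0.9545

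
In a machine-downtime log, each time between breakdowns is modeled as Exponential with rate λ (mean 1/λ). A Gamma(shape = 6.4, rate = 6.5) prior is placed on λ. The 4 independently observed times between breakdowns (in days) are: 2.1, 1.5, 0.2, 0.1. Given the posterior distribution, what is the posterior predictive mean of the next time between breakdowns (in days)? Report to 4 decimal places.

With a Gamma(shape α, rate β) prior on the exponential rate λ, the posterior after n observations with total T = Σxᵢ is Gamma(α+n, β+T).
Sum of observations T = 3.9 days; n = 4.
Posterior: Gamma(6.4+4, 6.5+3.9) = Gamma(10.4, 10.4).
The predictive distribution for the next observation is Lomax; its mean is β/(α−1) = 10.4/9.4 = 1.1064.

1.1064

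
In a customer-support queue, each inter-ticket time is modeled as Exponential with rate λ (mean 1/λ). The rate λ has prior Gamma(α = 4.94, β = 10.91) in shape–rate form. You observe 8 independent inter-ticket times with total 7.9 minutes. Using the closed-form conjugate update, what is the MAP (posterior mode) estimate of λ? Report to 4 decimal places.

With a Gamma(shape α, rate β) prior on the exponential rate λ, the posterior after n observations with total T = Σxᵢ is Gamma(α+n, β+T).
Posterior: Gamma(4.94+8, 10.91+7.9) = Gamma(12.94, 18.81).
Mode = (α−1)/β = 0.6348.

0.6348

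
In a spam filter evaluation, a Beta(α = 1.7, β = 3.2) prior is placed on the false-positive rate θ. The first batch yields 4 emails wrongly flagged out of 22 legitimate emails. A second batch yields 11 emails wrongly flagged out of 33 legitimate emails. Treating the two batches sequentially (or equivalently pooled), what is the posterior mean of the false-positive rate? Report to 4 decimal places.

The Beta prior is conjugate to a Binomial/Bernoulli likelihood; the update adds successes to α and failures to β.
After batch 1: Beta(1.7+4, 3.2+18) = Beta(5.7, 21.2).
After batch 2: Beta(5.7+11, 21.2+22) = Beta(16.7, 43.2).
Posterior mean = α/(α+β) = 16.7/59.9 = 0.2788.

0.2788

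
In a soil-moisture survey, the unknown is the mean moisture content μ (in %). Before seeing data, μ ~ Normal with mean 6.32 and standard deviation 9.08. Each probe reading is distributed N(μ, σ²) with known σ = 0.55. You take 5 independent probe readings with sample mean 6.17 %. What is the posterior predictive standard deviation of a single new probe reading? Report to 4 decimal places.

0.6025

For Normal data with known variance σ², a Normal(μ₀, σ₀²) prior on μ is conjugate. Posterior precision = 1/σ₀² + n/σ²; posterior mean is the precision-weighted average of μ₀ and x̄.
σ₀² = 9.08² = 82.4464, σ² = 0.55² = 0.3025; σ² + n·σ₀² = 0.3025 + 5·82.4464 = 412.5345.
Posterior precision = 1/σ₀² + n/σ² = 1/82.4464 + 5/0.3025 = (σ² + n·σ₀²)/(σ₀²σ²) = 412.5345/(82.4464·0.3025); posterior variance σₙ² = σ₀²σ²/(σ² + n·σ₀²) = 82.4464·0.3025/412.5345 = 0.060456.
Predictive variance for one new observation = σₙ² + σ² = 82.4464·0.3025/412.5345 + 0.3025 = σ²·(σ₀² + 412.5345)/412.5345 = 0.3025·494.9809/412.5345 = 0.362956; SD = √(0.3025·494.9809/412.5345) = 0.6025.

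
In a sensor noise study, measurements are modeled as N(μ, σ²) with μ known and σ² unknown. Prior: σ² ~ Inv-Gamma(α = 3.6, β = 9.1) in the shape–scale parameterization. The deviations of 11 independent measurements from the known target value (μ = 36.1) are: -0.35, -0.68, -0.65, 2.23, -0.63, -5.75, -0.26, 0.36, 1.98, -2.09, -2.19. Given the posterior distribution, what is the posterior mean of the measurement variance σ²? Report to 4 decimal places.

With known mean μ and an Inverse-Gamma(α, β) prior on σ², the Normal likelihood is conjugate: posterior is Inv-Gamma(α + n/2, β + Σ(xᵢ−μ)²/2).
Σ(xᵢ−μ)² = (-0.35)² + (-0.68)² + (-0.65)² + (2.23)² + (-0.63)² + (-5.75)² + (-0.26)² + (0.36)² + (1.98)² + (-2.09)² + (-2.19)² = 52.7215.
Posterior: Inv-Gamma(3.6 + 11/2, 9.1 + 52.7215/2) = Inv-Gamma(9.10, 35.46075).
E[σ²|data] = β/(α−1) = 35.46075/8.10 = 4.3779.

4.3779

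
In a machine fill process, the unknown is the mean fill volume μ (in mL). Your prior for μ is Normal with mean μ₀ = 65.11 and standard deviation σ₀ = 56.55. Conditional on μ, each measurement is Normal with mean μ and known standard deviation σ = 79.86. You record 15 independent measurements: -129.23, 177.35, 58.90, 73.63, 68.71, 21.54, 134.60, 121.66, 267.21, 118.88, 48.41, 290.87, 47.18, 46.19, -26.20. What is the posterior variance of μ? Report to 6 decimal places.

For Normal data with known variance σ², a Normal(μ₀, σ₀²) prior on μ is conjugate. Posterior precision = 1/σ₀² + n/σ²; posterior mean is the precision-weighted average of μ₀ and x̄.
σ₀² = 56.55² = 3197.9025, σ² = 79.86² = 6377.6196; σ² + n·σ₀² = 6377.6196 + 15·3197.9025 = 54346.1571.
Posterior precision = 1/σ₀² + n/σ² = 1/3197.9025 + 15/6377.6196 = (σ² + n·σ₀²)/(σ₀²σ²) = 54346.1571/(3197.9025·6377.6196); posterior variance σₙ² = σ₀²σ²/(σ² + n·σ₀²) = 3197.9025·6377.6196/54346.1571 = 375.279629.

375.279629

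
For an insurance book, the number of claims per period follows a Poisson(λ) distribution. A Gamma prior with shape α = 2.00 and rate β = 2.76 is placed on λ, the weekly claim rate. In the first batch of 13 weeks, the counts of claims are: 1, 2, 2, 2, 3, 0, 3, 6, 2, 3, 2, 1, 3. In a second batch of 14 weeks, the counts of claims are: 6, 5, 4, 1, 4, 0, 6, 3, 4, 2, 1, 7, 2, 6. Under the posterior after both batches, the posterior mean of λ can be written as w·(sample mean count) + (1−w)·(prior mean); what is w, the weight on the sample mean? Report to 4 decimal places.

0.9073

With a Gamma(shape α, rate β) prior, the Poisson likelihood is conjugate: the posterior is Gamma(α + ΣXᵢ, β + n).
Total number of weeks: n = 13 + 14 = 27.
Posterior mean = (α₀+S)/(β₀+n) = [n/(β₀+n)]·(S/n) + [β₀/(β₀+n)]·(α₀/β₀), so only n and β₀ enter the weight.
Weight on data w = n/(β₀+n) = 27/(2.76+27) = 27/29.76 = 0.9073.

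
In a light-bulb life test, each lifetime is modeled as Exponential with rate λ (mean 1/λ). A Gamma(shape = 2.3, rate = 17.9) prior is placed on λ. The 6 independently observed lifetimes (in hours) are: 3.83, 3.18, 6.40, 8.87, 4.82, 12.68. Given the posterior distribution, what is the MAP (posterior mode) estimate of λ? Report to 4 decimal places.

With a Gamma(shape α, rate β) prior on the exponential rate λ, the posterior after n observations with total T = Σxᵢ is Gamma(α+n, β+T).
Sum of observations T = 39.78 hours; n = 6.
Posterior: Gamma(2.3+6, 17.9+39.78) = Gamma(8.3, 57.68).
Mode = (α−1)/β = 0.1266.

0.1266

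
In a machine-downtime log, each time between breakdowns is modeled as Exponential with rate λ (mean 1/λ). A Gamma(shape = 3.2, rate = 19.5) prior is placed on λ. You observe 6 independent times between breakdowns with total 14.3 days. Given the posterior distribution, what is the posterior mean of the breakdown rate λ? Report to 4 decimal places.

0.2722

With a Gamma(shape α, rate β) prior on the exponential rate λ, the posterior after n observations with total T = Σxᵢ is Gamma(α+n, β+T).
Posterior: Gamma(3.2+6, 19.5+14.3) = Gamma(9.2, 33.8).
Posterior mean of λ = α/β = 9.2/33.8 = 0.2722.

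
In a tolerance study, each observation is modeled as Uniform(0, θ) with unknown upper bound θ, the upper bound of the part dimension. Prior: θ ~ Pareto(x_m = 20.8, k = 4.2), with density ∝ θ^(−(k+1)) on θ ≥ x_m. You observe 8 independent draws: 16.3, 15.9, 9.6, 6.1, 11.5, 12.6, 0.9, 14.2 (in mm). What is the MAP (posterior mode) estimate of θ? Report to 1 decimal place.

A Pareto(scale x_m, shape k) prior on the upper bound θ of Uniform(0, θ) is conjugate: posterior is Pareto(max(x_m, max xᵢ), k + n).
Sample maximum = 16.3; prior scale x_m = 20.8 → posterior scale = max = 20.8.
Posterior shape = 4.2 + 8 = 12.2.
The Pareto density is decreasing on [x_m, ∞), so the mode is x_m = 20.8.

20.8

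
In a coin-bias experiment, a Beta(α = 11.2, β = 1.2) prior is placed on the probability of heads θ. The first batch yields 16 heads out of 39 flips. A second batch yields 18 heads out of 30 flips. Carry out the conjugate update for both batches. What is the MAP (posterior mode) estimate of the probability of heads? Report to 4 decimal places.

The Beta prior is conjugate to a Binomial/Bernoulli likelihood; the update adds successes to α and failures to β.
After batch 1: Beta(11.2+16, 1.2+23) = Beta(27.2, 24.2).
After batch 2: Beta(27.2+18, 24.2+12) = Beta(45.2, 36.2).
Mode of Beta(a,b) for a,b>1 is (a−1)/(a+b−2) = 44.2/79.4 = 0.5567.

0.5567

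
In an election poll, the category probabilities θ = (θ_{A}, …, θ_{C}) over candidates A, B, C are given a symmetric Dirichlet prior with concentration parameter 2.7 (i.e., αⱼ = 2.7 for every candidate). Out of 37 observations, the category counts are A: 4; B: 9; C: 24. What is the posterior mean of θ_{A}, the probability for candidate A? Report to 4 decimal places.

0.1486

The Dirichlet prior is conjugate to the Multinomial likelihood: each posterior αⱼ = prior αⱼ + observed count nⱼ.
Posterior concentration: (6.7, 11.7, 26.7), total = 45.1.
E[θ_{A}|data] = α_{A}/Σα = 6.7/45.1 = 0.1486.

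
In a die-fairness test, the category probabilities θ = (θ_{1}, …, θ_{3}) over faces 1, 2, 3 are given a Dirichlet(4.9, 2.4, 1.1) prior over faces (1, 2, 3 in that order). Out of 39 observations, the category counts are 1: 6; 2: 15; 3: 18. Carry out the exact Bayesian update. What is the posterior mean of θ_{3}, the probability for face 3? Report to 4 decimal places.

The Dirichlet prior is conjugate to the Multinomial likelihood: each posterior αⱼ = prior αⱼ + observed count nⱼ.
Posterior concentration: (10.9, 17.4, 19.1), total = 47.4.
E[θ_{3}|data] = α_{3}/Σα = 19.1/47.4 = 0.4030.

0.4030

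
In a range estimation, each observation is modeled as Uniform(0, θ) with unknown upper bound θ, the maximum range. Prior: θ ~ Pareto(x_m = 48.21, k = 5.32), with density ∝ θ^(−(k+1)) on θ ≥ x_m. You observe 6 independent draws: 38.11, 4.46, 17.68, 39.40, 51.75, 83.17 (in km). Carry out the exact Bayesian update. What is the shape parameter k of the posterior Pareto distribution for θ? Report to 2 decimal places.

11.32

A Pareto(scale x_m, shape k) prior on the upper bound θ of Uniform(0, θ) is conjugate: posterior is Pareto(max(x_m, max xᵢ), k + n).
Sample maximum = 83.17; prior scale x_m = 48.21 → posterior scale = max = 83.17.
Posterior shape = 5.32 + 6 = 11.32.
Posterior shape k = 11.32.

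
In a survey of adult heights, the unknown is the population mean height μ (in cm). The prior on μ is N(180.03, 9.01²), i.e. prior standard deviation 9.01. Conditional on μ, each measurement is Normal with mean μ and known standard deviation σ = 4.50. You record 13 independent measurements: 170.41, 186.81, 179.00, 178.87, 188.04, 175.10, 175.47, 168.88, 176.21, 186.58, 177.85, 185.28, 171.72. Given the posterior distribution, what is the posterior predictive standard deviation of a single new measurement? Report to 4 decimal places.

4.6667

For Normal data with known variance σ², a Normal(μ₀, σ₀²) prior on μ is conjugate. Posterior precision = 1/σ₀² + n/σ²; posterior mean is the precision-weighted average of μ₀ and x̄.
σ₀² = 9.01² = 81.1801, σ² = 4.50² = 20.25; σ² + n·σ₀² = 20.25 + 13·81.1801 = 1075.5913.
Posterior precision = 1/σ₀² + n/σ² = 1/81.1801 + 13/20.25 = (σ² + n·σ₀²)/(σ₀²σ²) = 1075.5913/(81.1801·20.25); posterior variance σₙ² = σ₀²σ²/(σ² + n·σ₀²) = 81.1801·20.25/1075.5913 = 1.528366.
Predictive variance for one new observation = σₙ² + σ² = 81.1801·20.25/1075.5913 + 20.25 = σ²·(σ₀² + 1075.5913)/1075.5913 = 20.25·1156.7714/1075.5913 = 21.778366; SD = √(20.25·1156.7714/1075.5913) = 4.6667.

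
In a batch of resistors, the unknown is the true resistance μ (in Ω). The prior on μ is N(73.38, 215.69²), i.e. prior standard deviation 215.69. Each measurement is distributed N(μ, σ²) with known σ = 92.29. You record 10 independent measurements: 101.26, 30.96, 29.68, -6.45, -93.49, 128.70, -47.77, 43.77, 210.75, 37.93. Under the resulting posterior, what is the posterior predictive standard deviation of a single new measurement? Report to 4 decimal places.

For Normal data with known variance σ², a Normal(μ₀, σ₀²) prior on μ is conjugate. Posterior precision = 1/σ₀² + n/σ²; posterior mean is the precision-weighted average of μ₀ and x̄.
σ₀² = 215.69² = 46522.1761, σ² = 92.29² = 8517.4441; σ² + n·σ₀² = 8517.4441 + 10·46522.1761 = 473739.2051.
Posterior precision = 1/σ₀² + n/σ² = 1/46522.1761 + 10/8517.4441 = (σ² + n·σ₀²)/(σ₀²σ²) = 473739.2051/(46522.1761·8517.4441); posterior variance σₙ² = σ₀²σ²/(σ² + n·σ₀²) = 46522.1761·8517.4441/473739.2051 = 836.430741.
Predictive variance for one new observation = σₙ² + σ² = 46522.1761·8517.4441/473739.2051 + 8517.4441 = σ²·(σ₀² + 473739.2051)/473739.2051 = 8517.4441·520261.3812/473739.2051 = 9353.874841; SD = √(8517.4441·520261.3812/473739.2051) = 96.7154.

96.7154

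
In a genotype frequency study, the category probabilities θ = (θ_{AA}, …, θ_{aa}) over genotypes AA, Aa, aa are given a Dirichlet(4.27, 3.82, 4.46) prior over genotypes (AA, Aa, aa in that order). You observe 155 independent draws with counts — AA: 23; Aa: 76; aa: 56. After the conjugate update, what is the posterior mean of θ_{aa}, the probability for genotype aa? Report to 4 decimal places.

0.3608

The Dirichlet prior is conjugate to the Multinomial likelihood: each posterior αⱼ = prior αⱼ + observed count nⱼ.
Posterior concentration: (27.27, 79.82, 60.46), total = 167.55.
E[θ_{aa}|data] = α_{aa}/Σα = 60.46/167.55 = 0.3608.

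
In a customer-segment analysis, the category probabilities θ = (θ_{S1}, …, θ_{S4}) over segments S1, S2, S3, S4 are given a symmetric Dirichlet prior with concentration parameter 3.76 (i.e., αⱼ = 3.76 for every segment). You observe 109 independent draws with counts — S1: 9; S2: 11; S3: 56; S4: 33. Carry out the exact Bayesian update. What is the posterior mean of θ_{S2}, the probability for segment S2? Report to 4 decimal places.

0.1190

The Dirichlet prior is conjugate to the Multinomial likelihood: each posterior αⱼ = prior αⱼ + observed count nⱼ.
Posterior concentration: (12.76, 14.76, 59.76, 36.76), total = 124.04.
E[θ_{S2}|data] = α_{S2}/Σα = 14.76/124.04 = 0.1190.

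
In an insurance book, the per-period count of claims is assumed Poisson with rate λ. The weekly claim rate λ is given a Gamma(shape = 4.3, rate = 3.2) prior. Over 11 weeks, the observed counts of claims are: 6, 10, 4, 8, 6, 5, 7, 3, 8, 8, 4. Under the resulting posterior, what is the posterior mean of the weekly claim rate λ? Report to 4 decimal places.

5.1620

With a Gamma(shape α, rate β) prior, the Poisson likelihood is conjugate: the posterior is Gamma(α + ΣXᵢ, β + n).
Sum of counts S = 69 over n = 11 weeks.
Posterior: Gamma(α+S, β+n) = Gamma(4.3+69, 3.2+11) = Gamma(73.3, 14.2).
Posterior mean = α/β = 73.3/14.2 = 5.1620.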